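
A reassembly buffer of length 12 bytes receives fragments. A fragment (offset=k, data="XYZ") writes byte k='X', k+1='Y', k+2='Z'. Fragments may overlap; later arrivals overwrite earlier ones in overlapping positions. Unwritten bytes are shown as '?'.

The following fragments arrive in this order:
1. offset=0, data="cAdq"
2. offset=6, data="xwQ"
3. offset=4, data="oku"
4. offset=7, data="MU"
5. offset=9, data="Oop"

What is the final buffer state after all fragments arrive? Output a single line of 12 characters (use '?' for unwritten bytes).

Fragment 1: offset=0 data="cAdq" -> buffer=cAdq????????
Fragment 2: offset=6 data="xwQ" -> buffer=cAdq??xwQ???
Fragment 3: offset=4 data="oku" -> buffer=cAdqokuwQ???
Fragment 4: offset=7 data="MU" -> buffer=cAdqokuMU???
Fragment 5: offset=9 data="Oop" -> buffer=cAdqokuMUOop

Answer: cAdqokuMUOop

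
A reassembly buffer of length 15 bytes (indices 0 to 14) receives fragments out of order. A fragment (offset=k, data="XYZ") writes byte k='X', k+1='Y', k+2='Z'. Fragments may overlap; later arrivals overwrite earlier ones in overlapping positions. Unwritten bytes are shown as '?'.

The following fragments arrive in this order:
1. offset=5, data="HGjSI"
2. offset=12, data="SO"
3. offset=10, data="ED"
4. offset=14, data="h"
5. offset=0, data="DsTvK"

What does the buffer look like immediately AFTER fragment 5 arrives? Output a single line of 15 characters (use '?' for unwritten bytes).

Answer: DsTvKHGjSIEDSOh

Derivation:
Fragment 1: offset=5 data="HGjSI" -> buffer=?????HGjSI?????
Fragment 2: offset=12 data="SO" -> buffer=?????HGjSI??SO?
Fragment 3: offset=10 data="ED" -> buffer=?????HGjSIEDSO?
Fragment 4: offset=14 data="h" -> buffer=?????HGjSIEDSOh
Fragment 5: offset=0 data="DsTvK" -> buffer=DsTvKHGjSIEDSOh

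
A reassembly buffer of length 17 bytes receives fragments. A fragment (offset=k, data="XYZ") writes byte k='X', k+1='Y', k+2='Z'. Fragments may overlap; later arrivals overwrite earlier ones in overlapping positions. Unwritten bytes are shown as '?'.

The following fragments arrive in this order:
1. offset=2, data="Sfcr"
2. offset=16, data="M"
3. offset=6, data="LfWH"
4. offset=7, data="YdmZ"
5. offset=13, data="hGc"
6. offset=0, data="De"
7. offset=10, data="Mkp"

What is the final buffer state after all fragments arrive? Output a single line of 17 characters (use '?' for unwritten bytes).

Fragment 1: offset=2 data="Sfcr" -> buffer=??Sfcr???????????
Fragment 2: offset=16 data="M" -> buffer=??Sfcr??????????M
Fragment 3: offset=6 data="LfWH" -> buffer=??SfcrLfWH??????M
Fragment 4: offset=7 data="YdmZ" -> buffer=??SfcrLYdmZ?????M
Fragment 5: offset=13 data="hGc" -> buffer=??SfcrLYdmZ??hGcM
Fragment 6: offset=0 data="De" -> buffer=DeSfcrLYdmZ??hGcM
Fragment 7: offset=10 data="Mkp" -> buffer=DeSfcrLYdmMkphGcM

Answer: DeSfcrLYdmMkphGcM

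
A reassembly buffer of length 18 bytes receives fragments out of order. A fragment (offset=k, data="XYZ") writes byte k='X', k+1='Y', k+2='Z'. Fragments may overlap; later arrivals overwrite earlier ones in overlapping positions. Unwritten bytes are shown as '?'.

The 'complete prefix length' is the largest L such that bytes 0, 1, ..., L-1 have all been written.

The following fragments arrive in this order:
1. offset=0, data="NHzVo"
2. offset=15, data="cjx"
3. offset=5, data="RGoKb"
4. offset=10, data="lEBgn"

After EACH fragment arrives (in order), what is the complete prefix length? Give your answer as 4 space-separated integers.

Fragment 1: offset=0 data="NHzVo" -> buffer=NHzVo????????????? -> prefix_len=5
Fragment 2: offset=15 data="cjx" -> buffer=NHzVo??????????cjx -> prefix_len=5
Fragment 3: offset=5 data="RGoKb" -> buffer=NHzVoRGoKb?????cjx -> prefix_len=10
Fragment 4: offset=10 data="lEBgn" -> buffer=NHzVoRGoKblEBgncjx -> prefix_len=18

Answer: 5 5 10 18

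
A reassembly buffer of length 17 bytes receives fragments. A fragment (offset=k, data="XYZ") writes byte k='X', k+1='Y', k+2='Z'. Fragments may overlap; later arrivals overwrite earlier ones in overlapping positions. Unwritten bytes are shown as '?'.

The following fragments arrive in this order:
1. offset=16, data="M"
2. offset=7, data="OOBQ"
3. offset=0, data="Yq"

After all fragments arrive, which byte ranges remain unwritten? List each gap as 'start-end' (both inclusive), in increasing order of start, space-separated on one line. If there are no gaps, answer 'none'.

Fragment 1: offset=16 len=1
Fragment 2: offset=7 len=4
Fragment 3: offset=0 len=2
Gaps: 2-6 11-15

Answer: 2-6 11-15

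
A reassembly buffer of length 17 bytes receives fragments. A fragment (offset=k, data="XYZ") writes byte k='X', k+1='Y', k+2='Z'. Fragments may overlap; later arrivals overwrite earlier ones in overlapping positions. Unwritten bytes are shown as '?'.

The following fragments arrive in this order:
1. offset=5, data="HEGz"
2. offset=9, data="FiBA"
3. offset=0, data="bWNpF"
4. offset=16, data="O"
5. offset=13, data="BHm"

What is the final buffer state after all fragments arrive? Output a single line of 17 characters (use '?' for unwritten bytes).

Answer: bWNpFHEGzFiBABHmO

Derivation:
Fragment 1: offset=5 data="HEGz" -> buffer=?????HEGz????????
Fragment 2: offset=9 data="FiBA" -> buffer=?????HEGzFiBA????
Fragment 3: offset=0 data="bWNpF" -> buffer=bWNpFHEGzFiBA????
Fragment 4: offset=16 data="O" -> buffer=bWNpFHEGzFiBA???O
Fragment 5: offset=13 data="BHm" -> buffer=bWNpFHEGzFiBABHmO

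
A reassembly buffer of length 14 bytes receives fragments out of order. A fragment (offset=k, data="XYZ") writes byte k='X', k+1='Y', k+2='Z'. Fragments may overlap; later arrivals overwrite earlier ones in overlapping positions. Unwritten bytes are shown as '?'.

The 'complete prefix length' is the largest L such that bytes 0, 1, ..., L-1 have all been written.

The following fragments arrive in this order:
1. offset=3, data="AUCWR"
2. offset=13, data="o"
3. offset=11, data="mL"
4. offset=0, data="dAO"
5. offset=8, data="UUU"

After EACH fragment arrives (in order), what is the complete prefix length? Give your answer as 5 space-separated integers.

Answer: 0 0 0 8 14

Derivation:
Fragment 1: offset=3 data="AUCWR" -> buffer=???AUCWR?????? -> prefix_len=0
Fragment 2: offset=13 data="o" -> buffer=???AUCWR?????o -> prefix_len=0
Fragment 3: offset=11 data="mL" -> buffer=???AUCWR???mLo -> prefix_len=0
Fragment 4: offset=0 data="dAO" -> buffer=dAOAUCWR???mLo -> prefix_len=8
Fragment 5: offset=8 data="UUU" -> buffer=dAOAUCWRUUUmLo -> prefix_len=14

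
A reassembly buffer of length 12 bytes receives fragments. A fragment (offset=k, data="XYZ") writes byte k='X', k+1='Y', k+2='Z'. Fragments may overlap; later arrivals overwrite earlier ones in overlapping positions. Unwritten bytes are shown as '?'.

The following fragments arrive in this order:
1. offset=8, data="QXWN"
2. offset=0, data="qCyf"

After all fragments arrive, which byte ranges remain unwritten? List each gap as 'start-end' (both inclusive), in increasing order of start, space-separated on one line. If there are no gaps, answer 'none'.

Fragment 1: offset=8 len=4
Fragment 2: offset=0 len=4
Gaps: 4-7

Answer: 4-7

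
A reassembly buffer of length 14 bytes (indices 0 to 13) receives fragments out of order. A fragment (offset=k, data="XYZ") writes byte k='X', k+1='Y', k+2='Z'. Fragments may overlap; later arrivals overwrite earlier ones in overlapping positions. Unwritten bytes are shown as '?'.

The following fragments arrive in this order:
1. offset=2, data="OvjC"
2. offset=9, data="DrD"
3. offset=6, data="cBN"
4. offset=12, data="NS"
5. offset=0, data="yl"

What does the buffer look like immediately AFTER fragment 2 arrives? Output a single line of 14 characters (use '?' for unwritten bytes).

Fragment 1: offset=2 data="OvjC" -> buffer=??OvjC????????
Fragment 2: offset=9 data="DrD" -> buffer=??OvjC???DrD??

Answer: ??OvjC???DrD??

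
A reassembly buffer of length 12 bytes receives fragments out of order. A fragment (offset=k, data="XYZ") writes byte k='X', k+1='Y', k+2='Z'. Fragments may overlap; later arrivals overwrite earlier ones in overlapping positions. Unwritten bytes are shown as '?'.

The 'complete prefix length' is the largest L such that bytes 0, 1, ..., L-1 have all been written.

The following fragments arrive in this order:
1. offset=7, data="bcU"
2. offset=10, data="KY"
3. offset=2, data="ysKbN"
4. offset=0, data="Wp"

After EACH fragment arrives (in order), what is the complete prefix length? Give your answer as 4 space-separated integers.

Fragment 1: offset=7 data="bcU" -> buffer=???????bcU?? -> prefix_len=0
Fragment 2: offset=10 data="KY" -> buffer=???????bcUKY -> prefix_len=0
Fragment 3: offset=2 data="ysKbN" -> buffer=??ysKbNbcUKY -> prefix_len=0
Fragment 4: offset=0 data="Wp" -> buffer=WpysKbNbcUKY -> prefix_len=12

Answer: 0 0 0 12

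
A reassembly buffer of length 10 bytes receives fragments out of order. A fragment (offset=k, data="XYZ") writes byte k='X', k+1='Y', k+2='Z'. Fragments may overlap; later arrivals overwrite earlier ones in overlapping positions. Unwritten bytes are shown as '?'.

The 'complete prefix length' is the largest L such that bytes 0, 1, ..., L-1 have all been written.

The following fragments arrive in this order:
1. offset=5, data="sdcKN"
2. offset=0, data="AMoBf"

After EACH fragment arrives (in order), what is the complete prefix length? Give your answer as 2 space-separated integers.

Answer: 0 10

Derivation:
Fragment 1: offset=5 data="sdcKN" -> buffer=?????sdcKN -> prefix_len=0
Fragment 2: offset=0 data="AMoBf" -> buffer=AMoBfsdcKN -> prefix_len=10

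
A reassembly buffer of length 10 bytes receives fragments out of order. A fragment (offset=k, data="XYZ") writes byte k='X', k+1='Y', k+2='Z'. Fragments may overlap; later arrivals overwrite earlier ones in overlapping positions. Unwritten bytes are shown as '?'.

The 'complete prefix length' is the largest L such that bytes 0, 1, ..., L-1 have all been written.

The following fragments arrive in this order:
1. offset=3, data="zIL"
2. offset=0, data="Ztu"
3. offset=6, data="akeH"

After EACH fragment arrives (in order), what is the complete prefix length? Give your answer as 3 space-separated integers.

Answer: 0 6 10

Derivation:
Fragment 1: offset=3 data="zIL" -> buffer=???zIL???? -> prefix_len=0
Fragment 2: offset=0 data="Ztu" -> buffer=ZtuzIL???? -> prefix_len=6
Fragment 3: offset=6 data="akeH" -> buffer=ZtuzILakeH -> prefix_len=10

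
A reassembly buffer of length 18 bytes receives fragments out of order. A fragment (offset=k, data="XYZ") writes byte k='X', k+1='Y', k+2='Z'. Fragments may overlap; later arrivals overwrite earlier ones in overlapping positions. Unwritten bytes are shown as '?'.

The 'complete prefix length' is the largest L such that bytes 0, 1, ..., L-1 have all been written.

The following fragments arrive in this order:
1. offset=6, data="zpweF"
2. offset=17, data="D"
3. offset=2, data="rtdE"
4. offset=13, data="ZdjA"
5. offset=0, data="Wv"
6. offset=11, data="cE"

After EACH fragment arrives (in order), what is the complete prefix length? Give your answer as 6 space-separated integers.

Fragment 1: offset=6 data="zpweF" -> buffer=??????zpweF??????? -> prefix_len=0
Fragment 2: offset=17 data="D" -> buffer=??????zpweF??????D -> prefix_len=0
Fragment 3: offset=2 data="rtdE" -> buffer=??rtdEzpweF??????D -> prefix_len=0
Fragment 4: offset=13 data="ZdjA" -> buffer=??rtdEzpweF??ZdjAD -> prefix_len=0
Fragment 5: offset=0 data="Wv" -> buffer=WvrtdEzpweF??ZdjAD -> prefix_len=11
Fragment 6: offset=11 data="cE" -> buffer=WvrtdEzpweFcEZdjAD -> prefix_len=18

Answer: 0 0 0 0 11 18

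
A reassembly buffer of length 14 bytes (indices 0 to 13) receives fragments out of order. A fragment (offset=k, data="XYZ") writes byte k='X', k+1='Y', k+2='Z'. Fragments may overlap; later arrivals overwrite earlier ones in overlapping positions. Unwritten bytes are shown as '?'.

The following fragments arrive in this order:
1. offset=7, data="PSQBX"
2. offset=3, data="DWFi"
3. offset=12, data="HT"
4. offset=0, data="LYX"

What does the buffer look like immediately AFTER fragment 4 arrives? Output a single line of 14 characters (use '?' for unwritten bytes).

Answer: LYXDWFiPSQBXHT

Derivation:
Fragment 1: offset=7 data="PSQBX" -> buffer=???????PSQBX??
Fragment 2: offset=3 data="DWFi" -> buffer=???DWFiPSQBX??
Fragment 3: offset=12 data="HT" -> buffer=???DWFiPSQBXHT
Fragment 4: offset=0 data="LYX" -> buffer=LYXDWFiPSQBXHT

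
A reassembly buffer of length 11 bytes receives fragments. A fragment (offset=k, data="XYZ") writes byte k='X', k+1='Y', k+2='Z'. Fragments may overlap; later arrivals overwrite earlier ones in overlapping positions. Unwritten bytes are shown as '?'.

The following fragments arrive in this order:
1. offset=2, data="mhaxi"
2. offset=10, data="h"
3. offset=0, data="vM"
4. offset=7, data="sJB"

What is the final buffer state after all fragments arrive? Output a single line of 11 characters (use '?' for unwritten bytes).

Fragment 1: offset=2 data="mhaxi" -> buffer=??mhaxi????
Fragment 2: offset=10 data="h" -> buffer=??mhaxi???h
Fragment 3: offset=0 data="vM" -> buffer=vMmhaxi???h
Fragment 4: offset=7 data="sJB" -> buffer=vMmhaxisJBh

Answer: vMmhaxisJBh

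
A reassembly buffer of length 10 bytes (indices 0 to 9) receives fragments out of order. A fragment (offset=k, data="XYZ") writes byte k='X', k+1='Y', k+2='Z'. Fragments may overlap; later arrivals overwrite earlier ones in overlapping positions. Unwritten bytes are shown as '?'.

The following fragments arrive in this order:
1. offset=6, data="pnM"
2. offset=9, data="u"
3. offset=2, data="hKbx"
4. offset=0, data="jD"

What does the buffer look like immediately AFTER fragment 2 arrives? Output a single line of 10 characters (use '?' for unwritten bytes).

Fragment 1: offset=6 data="pnM" -> buffer=??????pnM?
Fragment 2: offset=9 data="u" -> buffer=??????pnMu

Answer: ??????pnMu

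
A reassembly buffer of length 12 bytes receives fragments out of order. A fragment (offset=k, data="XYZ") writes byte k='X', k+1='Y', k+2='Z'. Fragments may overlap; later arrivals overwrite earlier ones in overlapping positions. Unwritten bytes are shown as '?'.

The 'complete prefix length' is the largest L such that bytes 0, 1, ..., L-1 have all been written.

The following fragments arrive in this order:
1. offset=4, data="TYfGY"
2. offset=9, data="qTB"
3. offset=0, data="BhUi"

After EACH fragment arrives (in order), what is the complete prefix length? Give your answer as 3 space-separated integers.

Answer: 0 0 12

Derivation:
Fragment 1: offset=4 data="TYfGY" -> buffer=????TYfGY??? -> prefix_len=0
Fragment 2: offset=9 data="qTB" -> buffer=????TYfGYqTB -> prefix_len=0
Fragment 3: offset=0 data="BhUi" -> buffer=BhUiTYfGYqTB -> prefix_len=12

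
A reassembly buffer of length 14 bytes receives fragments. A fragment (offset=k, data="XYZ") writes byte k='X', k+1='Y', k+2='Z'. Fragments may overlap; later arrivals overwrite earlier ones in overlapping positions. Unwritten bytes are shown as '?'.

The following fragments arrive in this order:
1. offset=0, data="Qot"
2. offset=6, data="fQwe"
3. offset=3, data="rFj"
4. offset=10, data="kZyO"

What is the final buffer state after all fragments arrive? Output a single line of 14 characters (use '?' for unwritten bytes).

Answer: QotrFjfQwekZyO

Derivation:
Fragment 1: offset=0 data="Qot" -> buffer=Qot???????????
Fragment 2: offset=6 data="fQwe" -> buffer=Qot???fQwe????
Fragment 3: offset=3 data="rFj" -> buffer=QotrFjfQwe????
Fragment 4: offset=10 data="kZyO" -> buffer=QotrFjfQwekZyO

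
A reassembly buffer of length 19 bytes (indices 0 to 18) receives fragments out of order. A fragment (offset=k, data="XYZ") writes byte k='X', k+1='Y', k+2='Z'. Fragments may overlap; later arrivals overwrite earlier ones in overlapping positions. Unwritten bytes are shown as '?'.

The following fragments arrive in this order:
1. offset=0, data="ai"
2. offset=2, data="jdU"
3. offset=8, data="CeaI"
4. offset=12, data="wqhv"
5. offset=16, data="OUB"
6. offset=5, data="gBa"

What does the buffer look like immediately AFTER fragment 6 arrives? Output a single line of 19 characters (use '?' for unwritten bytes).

Fragment 1: offset=0 data="ai" -> buffer=ai?????????????????
Fragment 2: offset=2 data="jdU" -> buffer=aijdU??????????????
Fragment 3: offset=8 data="CeaI" -> buffer=aijdU???CeaI???????
Fragment 4: offset=12 data="wqhv" -> buffer=aijdU???CeaIwqhv???
Fragment 5: offset=16 data="OUB" -> buffer=aijdU???CeaIwqhvOUB
Fragment 6: offset=5 data="gBa" -> buffer=aijdUgBaCeaIwqhvOUB

Answer: aijdUgBaCeaIwqhvOUB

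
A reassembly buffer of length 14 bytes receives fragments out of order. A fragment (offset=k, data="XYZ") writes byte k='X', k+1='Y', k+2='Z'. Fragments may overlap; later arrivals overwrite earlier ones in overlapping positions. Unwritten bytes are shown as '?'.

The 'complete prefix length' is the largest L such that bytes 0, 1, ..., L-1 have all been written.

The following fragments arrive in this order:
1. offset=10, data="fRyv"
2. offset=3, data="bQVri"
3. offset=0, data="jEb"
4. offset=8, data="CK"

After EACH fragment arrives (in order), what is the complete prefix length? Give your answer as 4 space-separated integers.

Fragment 1: offset=10 data="fRyv" -> buffer=??????????fRyv -> prefix_len=0
Fragment 2: offset=3 data="bQVri" -> buffer=???bQVri??fRyv -> prefix_len=0
Fragment 3: offset=0 data="jEb" -> buffer=jEbbQVri??fRyv -> prefix_len=8
Fragment 4: offset=8 data="CK" -> buffer=jEbbQVriCKfRyv -> prefix_len=14

Answer: 0 0 8 14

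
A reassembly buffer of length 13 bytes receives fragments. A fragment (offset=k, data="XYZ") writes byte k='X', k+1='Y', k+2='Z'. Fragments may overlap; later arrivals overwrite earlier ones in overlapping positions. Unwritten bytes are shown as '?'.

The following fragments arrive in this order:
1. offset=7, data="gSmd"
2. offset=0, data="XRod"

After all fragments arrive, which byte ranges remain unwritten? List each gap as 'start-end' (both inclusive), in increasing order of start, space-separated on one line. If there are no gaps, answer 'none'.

Answer: 4-6 11-12

Derivation:
Fragment 1: offset=7 len=4
Fragment 2: offset=0 len=4
Gaps: 4-6 11-12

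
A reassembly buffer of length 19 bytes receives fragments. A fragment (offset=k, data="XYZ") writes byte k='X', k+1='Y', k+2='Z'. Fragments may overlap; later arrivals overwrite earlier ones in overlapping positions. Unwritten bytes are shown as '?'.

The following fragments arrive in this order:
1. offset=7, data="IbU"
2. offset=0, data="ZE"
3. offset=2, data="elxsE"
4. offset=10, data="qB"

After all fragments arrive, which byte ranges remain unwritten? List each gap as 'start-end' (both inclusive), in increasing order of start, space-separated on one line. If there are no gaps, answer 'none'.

Answer: 12-18

Derivation:
Fragment 1: offset=7 len=3
Fragment 2: offset=0 len=2
Fragment 3: offset=2 len=5
Fragment 4: offset=10 len=2
Gaps: 12-18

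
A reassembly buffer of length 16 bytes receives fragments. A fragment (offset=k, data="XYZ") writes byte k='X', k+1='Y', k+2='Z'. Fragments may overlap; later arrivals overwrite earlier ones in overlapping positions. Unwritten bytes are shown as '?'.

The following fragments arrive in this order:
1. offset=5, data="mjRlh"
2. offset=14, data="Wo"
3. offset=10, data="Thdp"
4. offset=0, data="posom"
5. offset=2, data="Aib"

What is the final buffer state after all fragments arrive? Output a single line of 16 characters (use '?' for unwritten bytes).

Fragment 1: offset=5 data="mjRlh" -> buffer=?????mjRlh??????
Fragment 2: offset=14 data="Wo" -> buffer=?????mjRlh????Wo
Fragment 3: offset=10 data="Thdp" -> buffer=?????mjRlhThdpWo
Fragment 4: offset=0 data="posom" -> buffer=posommjRlhThdpWo
Fragment 5: offset=2 data="Aib" -> buffer=poAibmjRlhThdpWo

Answer: poAibmjRlhThdpWo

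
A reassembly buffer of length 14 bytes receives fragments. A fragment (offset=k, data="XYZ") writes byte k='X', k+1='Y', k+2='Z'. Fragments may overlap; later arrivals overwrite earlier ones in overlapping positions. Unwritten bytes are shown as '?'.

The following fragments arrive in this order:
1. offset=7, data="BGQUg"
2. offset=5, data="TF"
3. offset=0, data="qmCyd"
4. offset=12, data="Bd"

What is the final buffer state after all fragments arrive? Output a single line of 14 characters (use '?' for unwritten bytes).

Fragment 1: offset=7 data="BGQUg" -> buffer=???????BGQUg??
Fragment 2: offset=5 data="TF" -> buffer=?????TFBGQUg??
Fragment 3: offset=0 data="qmCyd" -> buffer=qmCydTFBGQUg??
Fragment 4: offset=12 data="Bd" -> buffer=qmCydTFBGQUgBd

Answer: qmCydTFBGQUgBd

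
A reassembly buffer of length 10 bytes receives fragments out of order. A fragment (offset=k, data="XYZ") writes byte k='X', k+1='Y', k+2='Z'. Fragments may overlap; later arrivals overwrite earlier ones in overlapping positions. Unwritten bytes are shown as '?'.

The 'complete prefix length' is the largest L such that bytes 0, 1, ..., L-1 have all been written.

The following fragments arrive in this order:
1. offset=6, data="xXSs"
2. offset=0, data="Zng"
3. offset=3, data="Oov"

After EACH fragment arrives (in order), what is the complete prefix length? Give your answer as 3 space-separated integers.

Fragment 1: offset=6 data="xXSs" -> buffer=??????xXSs -> prefix_len=0
Fragment 2: offset=0 data="Zng" -> buffer=Zng???xXSs -> prefix_len=3
Fragment 3: offset=3 data="Oov" -> buffer=ZngOovxXSs -> prefix_len=10

Answer: 0 3 10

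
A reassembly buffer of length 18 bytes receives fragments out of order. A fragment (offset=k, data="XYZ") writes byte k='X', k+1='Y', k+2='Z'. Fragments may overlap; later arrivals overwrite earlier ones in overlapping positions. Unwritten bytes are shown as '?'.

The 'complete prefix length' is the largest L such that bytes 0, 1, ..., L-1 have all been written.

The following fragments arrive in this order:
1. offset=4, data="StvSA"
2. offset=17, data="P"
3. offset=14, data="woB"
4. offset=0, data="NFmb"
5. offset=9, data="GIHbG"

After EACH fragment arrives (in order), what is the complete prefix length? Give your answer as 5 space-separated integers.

Answer: 0 0 0 9 18

Derivation:
Fragment 1: offset=4 data="StvSA" -> buffer=????StvSA????????? -> prefix_len=0
Fragment 2: offset=17 data="P" -> buffer=????StvSA????????P -> prefix_len=0
Fragment 3: offset=14 data="woB" -> buffer=????StvSA?????woBP -> prefix_len=0
Fragment 4: offset=0 data="NFmb" -> buffer=NFmbStvSA?????woBP -> prefix_len=9
Fragment 5: offset=9 data="GIHbG" -> buffer=NFmbStvSAGIHbGwoBP -> prefix_len=18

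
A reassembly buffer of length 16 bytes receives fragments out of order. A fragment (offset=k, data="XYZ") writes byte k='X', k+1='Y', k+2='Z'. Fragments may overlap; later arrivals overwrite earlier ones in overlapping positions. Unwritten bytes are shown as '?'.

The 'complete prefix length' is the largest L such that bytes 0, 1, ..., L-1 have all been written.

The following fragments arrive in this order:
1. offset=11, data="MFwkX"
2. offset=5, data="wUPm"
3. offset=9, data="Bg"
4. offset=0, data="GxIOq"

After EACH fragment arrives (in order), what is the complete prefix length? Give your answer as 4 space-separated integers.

Fragment 1: offset=11 data="MFwkX" -> buffer=???????????MFwkX -> prefix_len=0
Fragment 2: offset=5 data="wUPm" -> buffer=?????wUPm??MFwkX -> prefix_len=0
Fragment 3: offset=9 data="Bg" -> buffer=?????wUPmBgMFwkX -> prefix_len=0
Fragment 4: offset=0 data="GxIOq" -> buffer=GxIOqwUPmBgMFwkX -> prefix_len=16

Answer: 0 0 0 16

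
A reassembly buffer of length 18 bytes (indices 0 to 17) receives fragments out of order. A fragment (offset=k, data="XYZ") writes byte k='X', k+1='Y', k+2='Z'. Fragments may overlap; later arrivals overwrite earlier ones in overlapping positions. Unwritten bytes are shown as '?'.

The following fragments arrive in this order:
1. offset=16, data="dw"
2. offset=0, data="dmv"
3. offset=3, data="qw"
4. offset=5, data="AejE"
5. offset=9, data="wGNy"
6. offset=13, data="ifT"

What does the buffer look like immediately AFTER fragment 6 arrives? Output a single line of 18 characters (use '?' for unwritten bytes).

Answer: dmvqwAejEwGNyifTdw

Derivation:
Fragment 1: offset=16 data="dw" -> buffer=????????????????dw
Fragment 2: offset=0 data="dmv" -> buffer=dmv?????????????dw
Fragment 3: offset=3 data="qw" -> buffer=dmvqw???????????dw
Fragment 4: offset=5 data="AejE" -> buffer=dmvqwAejE???????dw
Fragment 5: offset=9 data="wGNy" -> buffer=dmvqwAejEwGNy???dw
Fragment 6: offset=13 data="ifT" -> buffer=dmvqwAejEwGNyifTdw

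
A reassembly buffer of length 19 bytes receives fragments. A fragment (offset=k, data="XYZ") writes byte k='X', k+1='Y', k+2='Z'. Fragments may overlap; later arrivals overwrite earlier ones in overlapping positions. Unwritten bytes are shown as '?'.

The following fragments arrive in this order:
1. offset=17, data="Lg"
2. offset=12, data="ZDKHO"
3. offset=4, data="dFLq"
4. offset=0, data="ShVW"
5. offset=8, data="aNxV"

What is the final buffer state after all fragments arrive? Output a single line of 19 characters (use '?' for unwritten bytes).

Answer: ShVWdFLqaNxVZDKHOLg

Derivation:
Fragment 1: offset=17 data="Lg" -> buffer=?????????????????Lg
Fragment 2: offset=12 data="ZDKHO" -> buffer=????????????ZDKHOLg
Fragment 3: offset=4 data="dFLq" -> buffer=????dFLq????ZDKHOLg
Fragment 4: offset=0 data="ShVW" -> buffer=ShVWdFLq????ZDKHOLg
Fragment 5: offset=8 data="aNxV" -> buffer=ShVWdFLqaNxVZDKHOLg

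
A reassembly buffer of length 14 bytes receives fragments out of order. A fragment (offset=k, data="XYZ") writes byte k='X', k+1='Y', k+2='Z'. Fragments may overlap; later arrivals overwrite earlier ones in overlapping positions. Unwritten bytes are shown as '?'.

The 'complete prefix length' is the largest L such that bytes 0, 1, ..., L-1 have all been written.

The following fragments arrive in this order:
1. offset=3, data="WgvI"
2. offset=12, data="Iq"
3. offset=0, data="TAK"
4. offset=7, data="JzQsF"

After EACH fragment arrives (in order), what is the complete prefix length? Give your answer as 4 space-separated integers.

Answer: 0 0 7 14

Derivation:
Fragment 1: offset=3 data="WgvI" -> buffer=???WgvI??????? -> prefix_len=0
Fragment 2: offset=12 data="Iq" -> buffer=???WgvI?????Iq -> prefix_len=0
Fragment 3: offset=0 data="TAK" -> buffer=TAKWgvI?????Iq -> prefix_len=7
Fragment 4: offset=7 data="JzQsF" -> buffer=TAKWgvIJzQsFIq -> prefix_len=14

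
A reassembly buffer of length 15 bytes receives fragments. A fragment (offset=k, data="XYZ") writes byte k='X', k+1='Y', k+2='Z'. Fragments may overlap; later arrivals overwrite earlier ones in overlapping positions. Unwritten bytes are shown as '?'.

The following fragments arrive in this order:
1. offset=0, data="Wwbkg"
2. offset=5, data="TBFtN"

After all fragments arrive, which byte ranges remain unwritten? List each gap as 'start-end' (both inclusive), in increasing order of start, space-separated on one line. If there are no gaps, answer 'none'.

Answer: 10-14

Derivation:
Fragment 1: offset=0 len=5
Fragment 2: offset=5 len=5
Gaps: 10-14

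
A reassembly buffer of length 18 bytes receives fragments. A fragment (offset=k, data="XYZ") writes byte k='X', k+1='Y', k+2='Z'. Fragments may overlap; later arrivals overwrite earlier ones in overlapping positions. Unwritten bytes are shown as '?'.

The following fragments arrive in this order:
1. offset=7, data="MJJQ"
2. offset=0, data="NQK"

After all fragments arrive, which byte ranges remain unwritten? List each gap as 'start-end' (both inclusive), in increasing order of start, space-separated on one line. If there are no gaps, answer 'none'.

Answer: 3-6 11-17

Derivation:
Fragment 1: offset=7 len=4
Fragment 2: offset=0 len=3
Gaps: 3-6 11-17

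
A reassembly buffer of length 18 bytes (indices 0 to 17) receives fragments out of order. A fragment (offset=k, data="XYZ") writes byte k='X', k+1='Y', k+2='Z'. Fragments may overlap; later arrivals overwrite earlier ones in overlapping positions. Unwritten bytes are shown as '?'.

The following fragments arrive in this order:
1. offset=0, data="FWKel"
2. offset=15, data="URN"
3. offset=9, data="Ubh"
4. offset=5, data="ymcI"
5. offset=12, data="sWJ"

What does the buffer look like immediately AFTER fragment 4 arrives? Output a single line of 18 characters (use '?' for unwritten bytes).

Answer: FWKelymcIUbh???URN

Derivation:
Fragment 1: offset=0 data="FWKel" -> buffer=FWKel?????????????
Fragment 2: offset=15 data="URN" -> buffer=FWKel??????????URN
Fragment 3: offset=9 data="Ubh" -> buffer=FWKel????Ubh???URN
Fragment 4: offset=5 data="ymcI" -> buffer=FWKelymcIUbh???URN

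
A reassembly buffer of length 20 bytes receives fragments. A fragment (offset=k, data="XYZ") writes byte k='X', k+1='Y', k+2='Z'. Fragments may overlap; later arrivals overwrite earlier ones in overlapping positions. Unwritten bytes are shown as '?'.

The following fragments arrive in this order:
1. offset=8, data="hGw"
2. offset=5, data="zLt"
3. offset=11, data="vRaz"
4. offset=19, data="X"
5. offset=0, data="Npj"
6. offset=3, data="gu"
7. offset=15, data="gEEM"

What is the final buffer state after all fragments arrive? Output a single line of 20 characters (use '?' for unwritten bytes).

Fragment 1: offset=8 data="hGw" -> buffer=????????hGw?????????
Fragment 2: offset=5 data="zLt" -> buffer=?????zLthGw?????????
Fragment 3: offset=11 data="vRaz" -> buffer=?????zLthGwvRaz?????
Fragment 4: offset=19 data="X" -> buffer=?????zLthGwvRaz????X
Fragment 5: offset=0 data="Npj" -> buffer=Npj??zLthGwvRaz????X
Fragment 6: offset=3 data="gu" -> buffer=NpjguzLthGwvRaz????X
Fragment 7: offset=15 data="gEEM" -> buffer=NpjguzLthGwvRazgEEMX

Answer: NpjguzLthGwvRazgEEMX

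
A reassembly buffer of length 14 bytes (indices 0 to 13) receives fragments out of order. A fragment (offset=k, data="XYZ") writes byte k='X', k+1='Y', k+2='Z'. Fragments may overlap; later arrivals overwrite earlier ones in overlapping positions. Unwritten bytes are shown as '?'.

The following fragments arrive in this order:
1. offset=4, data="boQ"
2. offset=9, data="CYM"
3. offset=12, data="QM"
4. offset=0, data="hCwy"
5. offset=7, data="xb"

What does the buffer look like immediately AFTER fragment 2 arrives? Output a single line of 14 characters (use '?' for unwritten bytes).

Answer: ????boQ??CYM??

Derivation:
Fragment 1: offset=4 data="boQ" -> buffer=????boQ???????
Fragment 2: offset=9 data="CYM" -> buffer=????boQ??CYM??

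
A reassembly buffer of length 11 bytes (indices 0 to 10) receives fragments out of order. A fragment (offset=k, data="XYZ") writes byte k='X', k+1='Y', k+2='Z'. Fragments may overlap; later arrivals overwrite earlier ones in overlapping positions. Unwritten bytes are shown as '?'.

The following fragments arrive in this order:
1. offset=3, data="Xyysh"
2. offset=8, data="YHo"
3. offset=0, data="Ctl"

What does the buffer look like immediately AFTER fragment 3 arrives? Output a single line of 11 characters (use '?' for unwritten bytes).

Answer: CtlXyyshYHo

Derivation:
Fragment 1: offset=3 data="Xyysh" -> buffer=???Xyysh???
Fragment 2: offset=8 data="YHo" -> buffer=???XyyshYHo
Fragment 3: offset=0 data="Ctl" -> buffer=CtlXyyshYHo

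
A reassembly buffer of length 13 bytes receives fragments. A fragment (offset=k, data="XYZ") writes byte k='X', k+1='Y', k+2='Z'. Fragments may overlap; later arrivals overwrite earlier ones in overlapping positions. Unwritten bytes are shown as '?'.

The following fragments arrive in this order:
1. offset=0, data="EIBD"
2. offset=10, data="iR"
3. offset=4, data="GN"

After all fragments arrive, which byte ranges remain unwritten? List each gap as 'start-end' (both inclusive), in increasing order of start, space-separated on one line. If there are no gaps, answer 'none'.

Fragment 1: offset=0 len=4
Fragment 2: offset=10 len=2
Fragment 3: offset=4 len=2
Gaps: 6-9 12-12

Answer: 6-9 12-12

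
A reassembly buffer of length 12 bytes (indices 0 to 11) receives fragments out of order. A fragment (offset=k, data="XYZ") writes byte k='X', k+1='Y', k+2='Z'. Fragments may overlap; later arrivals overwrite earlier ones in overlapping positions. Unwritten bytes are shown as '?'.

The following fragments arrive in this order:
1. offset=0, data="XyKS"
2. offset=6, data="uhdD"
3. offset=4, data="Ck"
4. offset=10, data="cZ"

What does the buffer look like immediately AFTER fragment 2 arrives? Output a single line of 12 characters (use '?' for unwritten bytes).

Fragment 1: offset=0 data="XyKS" -> buffer=XyKS????????
Fragment 2: offset=6 data="uhdD" -> buffer=XyKS??uhdD??

Answer: XyKS??uhdD??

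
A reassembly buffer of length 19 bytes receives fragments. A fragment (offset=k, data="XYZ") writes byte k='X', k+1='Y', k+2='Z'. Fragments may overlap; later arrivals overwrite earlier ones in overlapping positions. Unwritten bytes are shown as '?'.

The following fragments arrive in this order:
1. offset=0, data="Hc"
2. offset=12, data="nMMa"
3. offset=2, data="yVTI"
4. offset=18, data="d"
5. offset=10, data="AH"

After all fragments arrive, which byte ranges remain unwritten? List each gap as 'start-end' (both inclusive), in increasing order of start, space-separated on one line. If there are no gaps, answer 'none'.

Fragment 1: offset=0 len=2
Fragment 2: offset=12 len=4
Fragment 3: offset=2 len=4
Fragment 4: offset=18 len=1
Fragment 5: offset=10 len=2
Gaps: 6-9 16-17

Answer: 6-9 16-17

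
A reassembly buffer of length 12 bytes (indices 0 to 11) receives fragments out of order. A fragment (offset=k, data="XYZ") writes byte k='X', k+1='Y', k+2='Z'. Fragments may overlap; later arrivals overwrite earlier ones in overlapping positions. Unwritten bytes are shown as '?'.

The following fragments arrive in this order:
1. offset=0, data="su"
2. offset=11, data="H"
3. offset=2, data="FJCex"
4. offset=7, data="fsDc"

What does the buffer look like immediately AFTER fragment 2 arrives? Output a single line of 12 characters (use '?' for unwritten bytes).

Fragment 1: offset=0 data="su" -> buffer=su??????????
Fragment 2: offset=11 data="H" -> buffer=su?????????H

Answer: su?????????H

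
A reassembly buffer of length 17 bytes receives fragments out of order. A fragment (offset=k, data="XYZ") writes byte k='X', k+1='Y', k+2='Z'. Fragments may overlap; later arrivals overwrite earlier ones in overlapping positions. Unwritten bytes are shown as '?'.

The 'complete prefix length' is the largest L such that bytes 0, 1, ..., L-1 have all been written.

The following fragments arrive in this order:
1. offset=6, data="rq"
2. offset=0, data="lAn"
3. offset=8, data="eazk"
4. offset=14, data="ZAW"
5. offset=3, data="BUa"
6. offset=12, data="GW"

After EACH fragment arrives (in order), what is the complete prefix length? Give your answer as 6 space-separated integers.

Answer: 0 3 3 3 12 17

Derivation:
Fragment 1: offset=6 data="rq" -> buffer=??????rq????????? -> prefix_len=0
Fragment 2: offset=0 data="lAn" -> buffer=lAn???rq????????? -> prefix_len=3
Fragment 3: offset=8 data="eazk" -> buffer=lAn???rqeazk????? -> prefix_len=3
Fragment 4: offset=14 data="ZAW" -> buffer=lAn???rqeazk??ZAW -> prefix_len=3
Fragment 5: offset=3 data="BUa" -> buffer=lAnBUarqeazk??ZAW -> prefix_len=12
Fragment 6: offset=12 data="GW" -> buffer=lAnBUarqeazkGWZAW -> prefix_len=17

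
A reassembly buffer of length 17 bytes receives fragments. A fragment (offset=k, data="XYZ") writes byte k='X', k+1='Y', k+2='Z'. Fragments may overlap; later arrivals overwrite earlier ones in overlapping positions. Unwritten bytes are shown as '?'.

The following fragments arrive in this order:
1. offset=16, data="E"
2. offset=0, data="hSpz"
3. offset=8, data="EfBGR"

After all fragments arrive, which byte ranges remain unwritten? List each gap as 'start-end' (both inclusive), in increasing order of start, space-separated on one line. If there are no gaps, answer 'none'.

Fragment 1: offset=16 len=1
Fragment 2: offset=0 len=4
Fragment 3: offset=8 len=5
Gaps: 4-7 13-15

Answer: 4-7 13-15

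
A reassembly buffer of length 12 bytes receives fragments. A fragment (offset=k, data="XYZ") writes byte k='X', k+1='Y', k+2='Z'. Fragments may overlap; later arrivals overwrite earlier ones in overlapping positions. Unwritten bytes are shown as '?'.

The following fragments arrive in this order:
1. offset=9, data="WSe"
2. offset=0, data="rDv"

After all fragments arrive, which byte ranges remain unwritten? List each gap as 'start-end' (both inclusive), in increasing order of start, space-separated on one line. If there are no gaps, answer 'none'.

Answer: 3-8

Derivation:
Fragment 1: offset=9 len=3
Fragment 2: offset=0 len=3
Gaps: 3-8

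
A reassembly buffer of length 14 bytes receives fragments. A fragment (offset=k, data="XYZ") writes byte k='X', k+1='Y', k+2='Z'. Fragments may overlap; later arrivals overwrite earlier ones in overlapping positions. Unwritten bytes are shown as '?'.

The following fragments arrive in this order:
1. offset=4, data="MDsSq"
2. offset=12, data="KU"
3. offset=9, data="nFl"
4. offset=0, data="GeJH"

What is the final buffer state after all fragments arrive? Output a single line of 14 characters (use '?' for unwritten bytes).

Fragment 1: offset=4 data="MDsSq" -> buffer=????MDsSq?????
Fragment 2: offset=12 data="KU" -> buffer=????MDsSq???KU
Fragment 3: offset=9 data="nFl" -> buffer=????MDsSqnFlKU
Fragment 4: offset=0 data="GeJH" -> buffer=GeJHMDsSqnFlKU

Answer: GeJHMDsSqnFlKU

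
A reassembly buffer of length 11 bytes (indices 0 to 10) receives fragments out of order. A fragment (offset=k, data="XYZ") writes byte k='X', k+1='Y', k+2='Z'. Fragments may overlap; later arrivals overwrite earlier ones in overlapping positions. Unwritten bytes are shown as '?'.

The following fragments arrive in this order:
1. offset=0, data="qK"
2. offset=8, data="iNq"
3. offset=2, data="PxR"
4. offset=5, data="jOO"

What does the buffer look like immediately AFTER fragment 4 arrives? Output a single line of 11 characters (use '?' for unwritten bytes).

Answer: qKPxRjOOiNq

Derivation:
Fragment 1: offset=0 data="qK" -> buffer=qK?????????
Fragment 2: offset=8 data="iNq" -> buffer=qK??????iNq
Fragment 3: offset=2 data="PxR" -> buffer=qKPxR???iNq
Fragment 4: offset=5 data="jOO" -> buffer=qKPxRjOOiNq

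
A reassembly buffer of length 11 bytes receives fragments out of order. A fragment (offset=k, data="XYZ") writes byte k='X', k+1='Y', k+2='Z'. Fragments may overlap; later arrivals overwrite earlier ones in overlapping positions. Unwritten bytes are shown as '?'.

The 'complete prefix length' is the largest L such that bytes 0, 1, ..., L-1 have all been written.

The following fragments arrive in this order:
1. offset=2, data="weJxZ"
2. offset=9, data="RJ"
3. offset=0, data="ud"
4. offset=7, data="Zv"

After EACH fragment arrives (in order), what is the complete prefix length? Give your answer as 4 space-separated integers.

Answer: 0 0 7 11

Derivation:
Fragment 1: offset=2 data="weJxZ" -> buffer=??weJxZ???? -> prefix_len=0
Fragment 2: offset=9 data="RJ" -> buffer=??weJxZ??RJ -> prefix_len=0
Fragment 3: offset=0 data="ud" -> buffer=udweJxZ??RJ -> prefix_len=7
Fragment 4: offset=7 data="Zv" -> buffer=udweJxZZvRJ -> prefix_len=11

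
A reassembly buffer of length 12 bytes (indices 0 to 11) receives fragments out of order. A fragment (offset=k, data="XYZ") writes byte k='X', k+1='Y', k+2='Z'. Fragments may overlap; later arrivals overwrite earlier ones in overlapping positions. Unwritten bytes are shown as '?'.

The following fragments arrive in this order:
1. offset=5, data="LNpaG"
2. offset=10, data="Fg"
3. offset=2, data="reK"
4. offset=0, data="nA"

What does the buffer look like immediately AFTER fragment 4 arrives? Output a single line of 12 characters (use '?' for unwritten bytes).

Fragment 1: offset=5 data="LNpaG" -> buffer=?????LNpaG??
Fragment 2: offset=10 data="Fg" -> buffer=?????LNpaGFg
Fragment 3: offset=2 data="reK" -> buffer=??reKLNpaGFg
Fragment 4: offset=0 data="nA" -> buffer=nAreKLNpaGFg

Answer: nAreKLNpaGFg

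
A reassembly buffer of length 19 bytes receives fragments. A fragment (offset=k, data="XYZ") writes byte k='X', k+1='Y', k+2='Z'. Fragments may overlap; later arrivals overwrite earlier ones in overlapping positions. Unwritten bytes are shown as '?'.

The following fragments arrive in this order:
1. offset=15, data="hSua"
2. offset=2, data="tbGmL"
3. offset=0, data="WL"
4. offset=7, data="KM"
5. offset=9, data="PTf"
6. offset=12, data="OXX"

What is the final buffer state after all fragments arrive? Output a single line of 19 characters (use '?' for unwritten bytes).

Fragment 1: offset=15 data="hSua" -> buffer=???????????????hSua
Fragment 2: offset=2 data="tbGmL" -> buffer=??tbGmL????????hSua
Fragment 3: offset=0 data="WL" -> buffer=WLtbGmL????????hSua
Fragment 4: offset=7 data="KM" -> buffer=WLtbGmLKM??????hSua
Fragment 5: offset=9 data="PTf" -> buffer=WLtbGmLKMPTf???hSua
Fragment 6: offset=12 data="OXX" -> buffer=WLtbGmLKMPTfOXXhSua

Answer: WLtbGmLKMPTfOXXhSua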